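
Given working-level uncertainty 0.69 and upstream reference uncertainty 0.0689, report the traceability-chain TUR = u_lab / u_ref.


TUR = u_lab / u_ref
= 0.69 / 0.0689
= 10.0145

10.0145


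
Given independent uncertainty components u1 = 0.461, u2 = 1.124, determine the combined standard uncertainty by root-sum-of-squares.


uc = sqrt(0.461^2 + 1.124^2)
uc = sqrt(1.475897)
uc = 1.2149

1.2149


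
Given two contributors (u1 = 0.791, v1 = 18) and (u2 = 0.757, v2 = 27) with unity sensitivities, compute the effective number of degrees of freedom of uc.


uc = sqrt(u1^2 + u2^2) = sqrt(0.791^2 + 0.757^2) = 1.0948653
v_eff = uc^4 / (u1^4/v1 + u2^4/v2)
= 1.0948653^4 / (0.791^4/18 + 0.757^4/27)
= 1.4369537 / 0.03391112
v_eff = 42.3741

42.3741


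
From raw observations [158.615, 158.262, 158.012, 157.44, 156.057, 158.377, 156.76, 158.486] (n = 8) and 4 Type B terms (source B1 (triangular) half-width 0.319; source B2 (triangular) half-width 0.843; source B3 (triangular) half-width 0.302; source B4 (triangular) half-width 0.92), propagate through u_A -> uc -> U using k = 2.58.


mean = (158.615 + 158.262 + 158.012 + 157.44 + 156.057 + 158.377 + 156.76 + 158.486) / 8 = 157.751125
s = sqrt(sum((x - mean)^2)/(n-1)) = 0.92244062
u_A = s / sqrt(n) = 0.92244062 / sqrt(8) = 0.32613201
u_B1 = 0.319 / sqrt(6) = 0.1302312
u_B2 = 0.843 / sqrt(6) = 0.34415331
u_B3 = 0.302 / sqrt(6) = 0.12329098
u_B4 = 0.92 / sqrt(6) = 0.37558843
uc = sqrt(0.32613201^2 + 0.1302312^2 + 0.34415331^2 + 0.12329098^2 + 0.37558843^2) = 0.63089705
U = k * uc = 2.58 * 0.63089705
U = 1.6277

1.6277


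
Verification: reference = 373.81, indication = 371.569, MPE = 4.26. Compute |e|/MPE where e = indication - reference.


e = indication - reference = 371.569 - 373.81 = -2.2410
|e| = 2.2410
ratio = |e| / MPE = 2.2410 / 4.26
ratio = 0.5261

0.5261


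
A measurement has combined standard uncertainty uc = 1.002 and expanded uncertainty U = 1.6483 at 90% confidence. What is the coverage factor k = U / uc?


k = U / uc
k = 1.6483 / 1.002
k = 1.645

1.645


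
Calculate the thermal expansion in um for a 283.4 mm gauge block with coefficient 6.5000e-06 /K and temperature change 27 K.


dL = L * alpha * dT
= 283.4 * 6.5000e-06 * 27
= 0.0497367 mm
dL_um = 0.0497367 * 1000 = 49.7367 um

49.7367


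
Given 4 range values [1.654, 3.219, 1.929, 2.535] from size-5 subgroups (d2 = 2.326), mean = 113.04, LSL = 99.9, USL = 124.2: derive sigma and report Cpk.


R_bar = (1.654 + 3.219 + 1.929 + 2.535) / 4 = 2.33425
sigma = R_bar / d2 = 2.33425 / 2.326 = 1.0035469
Cp = (USL - LSL)/(6*sigma) = (124.2 - 99.9)/(6*1.0035469) = 4.0357
Cpu = (124.2 - 113.04)/(3*1.0035469) = 3.7069
Cpl = (113.04 - 99.9)/(3*1.0035469) = 4.3645
Cpk = min(Cpu, Cpl) = 3.7069

3.7069


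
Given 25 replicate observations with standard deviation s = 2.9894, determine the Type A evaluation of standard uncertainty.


u_A = s / sqrt(n)
u_A = 2.9894 / sqrt(25)
u_A = 2.9894 / 5
u_A = 0.5979

0.5979


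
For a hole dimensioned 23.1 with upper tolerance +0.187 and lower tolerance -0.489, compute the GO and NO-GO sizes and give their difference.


GO = nominal - lower_tol (smallest hole = maximum material condition)
GO = 23.1 - 0.489 = 22.611
NO-GO = nominal + upper_tol (largest hole = least material condition)
NO-GO = 23.1 + 0.187 = 23.287
spread = NO-GO - GO = 23.287 - 22.611 = 0.6760

0.6760


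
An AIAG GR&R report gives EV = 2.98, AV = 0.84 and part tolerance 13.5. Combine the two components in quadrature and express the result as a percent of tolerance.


GRR = sqrt(EV^2 + AV^2) = sqrt(2.98^2 + 0.84^2) = 3.0961266
%GRR = GRR / tol * 100 = 3.0961266 / 13.5 * 100
%GRR = 22.9343

22.9343


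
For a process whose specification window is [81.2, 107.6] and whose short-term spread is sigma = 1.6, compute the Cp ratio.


Cp = (USL - LSL) / (6 * sigma)
= (107.6 - 81.2) / (6 * 1.6)
= 26.4000 / 9.6000
= 2.7500

2.7500


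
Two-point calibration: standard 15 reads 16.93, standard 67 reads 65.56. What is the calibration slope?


slope = (y2 - y1) / (x2 - x1)
= (65.56 - 16.93) / (67 - 15)
= 48.6300 / 52
= 0.9352

0.9352


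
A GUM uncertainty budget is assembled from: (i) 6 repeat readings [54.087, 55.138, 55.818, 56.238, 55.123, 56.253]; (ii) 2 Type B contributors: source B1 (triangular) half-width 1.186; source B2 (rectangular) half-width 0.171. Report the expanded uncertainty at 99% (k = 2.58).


mean = (54.087 + 55.138 + 55.818 + 56.238 + 55.123 + 56.253) / 6 = 55.44283333
s = sqrt(sum((x - mean)^2)/(n-1)) = 0.83221522
u_A = s / sqrt(n) = 0.83221522 / sqrt(6) = 0.33975044
u_B1 = 1.186 / sqrt(6) = 0.48418247
u_B2 = 0.171 / sqrt(3) = 0.098726896
uc = sqrt(0.33975044^2 + 0.48418247^2 + 0.098726896^2) = 0.59967493
U = k * uc = 2.58 * 0.59967493
U = 1.5472

1.5472


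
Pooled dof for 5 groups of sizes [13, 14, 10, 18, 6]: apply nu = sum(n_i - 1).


nu = sum_i (n_i - 1)
nu = ((13 - 1) + (14 - 1) + (10 - 1) + (18 - 1) + (6 - 1))
nu = 12 + 13 + 9 + 17 + 5
nu = 56

56


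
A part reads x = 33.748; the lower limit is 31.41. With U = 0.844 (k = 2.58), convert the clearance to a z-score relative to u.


u = U / k = 0.844 / 2.58 = 0.32713178
margin = |LSL - x| = |31.41 - 33.748| = 2.338
z = margin / u = 2.338 / 0.32713178
z = 7.1470

7.1470


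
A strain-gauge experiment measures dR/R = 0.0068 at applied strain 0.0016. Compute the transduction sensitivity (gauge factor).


GF = (dR/R) / epsilon
= 0.0068 / 0.0016
= 4.2500

4.2500


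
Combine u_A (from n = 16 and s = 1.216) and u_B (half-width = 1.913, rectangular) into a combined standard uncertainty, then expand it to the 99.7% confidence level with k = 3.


u_A = s / sqrt(n) = 1.216 / sqrt(16) = 0.304
u_B = half_width / sqrt(3) = 1.913 / sqrt(3) = 1.1044711
uc = sqrt(u_A^2 + u_B^2) = sqrt(0.304^2 + 1.1044711^2) = 1.1455446
U = k * uc = 3 * 1.1455446
U = 3.4366

3.4366


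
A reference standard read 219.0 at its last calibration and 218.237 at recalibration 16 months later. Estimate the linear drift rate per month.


rate = (v2 - v1) / months
= (218.237 - 219.0) / 16
= -0.7630 / 16
= -0.0477

-0.0477


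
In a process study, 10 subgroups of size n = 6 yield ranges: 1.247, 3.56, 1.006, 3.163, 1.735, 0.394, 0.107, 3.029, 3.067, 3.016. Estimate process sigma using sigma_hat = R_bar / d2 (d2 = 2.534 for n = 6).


R_bar = (1.247 + 3.56 + 1.006 + 3.163 + 1.735 + 0.394 + 0.107 + 3.029 + 3.067 + 3.016) / 10
R_bar = 20.324 / 10 = 2.0324
sigma_hat = R_bar / d2 = 2.0324 / 2.534 = 0.8021

0.8021


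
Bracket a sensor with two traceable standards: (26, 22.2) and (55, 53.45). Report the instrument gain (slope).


slope = (y2 - y1) / (x2 - x1)
= (53.45 - 22.2) / (55 - 26)
= 31.2500 / 29
= 1.0776

1.0776


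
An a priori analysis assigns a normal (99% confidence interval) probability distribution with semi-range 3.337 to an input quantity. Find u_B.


u_B = half_width / 2.576
u_B = 3.337 / 2.576
u_B = 1.2954

1.2954


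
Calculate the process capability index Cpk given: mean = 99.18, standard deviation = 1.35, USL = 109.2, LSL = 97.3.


Cpu = (USL - mean) / (3*sigma) = (109.2 - 99.18) / (3*1.35) = 2.4741
Cpl = (mean - LSL) / (3*sigma) = (99.18 - 97.3) / (3*1.35) = 0.4642
Cpk = min(Cpu, Cpl) = 0.4642

0.4642


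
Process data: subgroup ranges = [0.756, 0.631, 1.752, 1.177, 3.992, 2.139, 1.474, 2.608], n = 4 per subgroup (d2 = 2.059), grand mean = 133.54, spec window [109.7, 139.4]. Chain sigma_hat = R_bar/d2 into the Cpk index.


R_bar = (0.756 + 0.631 + 1.752 + 1.177 + 3.992 + 2.139 + 1.474 + 2.608) / 8 = 1.816125
sigma = R_bar / d2 = 1.816125 / 2.059 = 0.88204225
Cp = (USL - LSL)/(6*sigma) = (139.4 - 109.7)/(6*0.88204225) = 5.6120
Cpu = (139.4 - 133.54)/(3*0.88204225) = 2.2146
Cpl = (133.54 - 109.7)/(3*0.88204225) = 9.0094
Cpk = min(Cpu, Cpl) = 2.2146

2.2146


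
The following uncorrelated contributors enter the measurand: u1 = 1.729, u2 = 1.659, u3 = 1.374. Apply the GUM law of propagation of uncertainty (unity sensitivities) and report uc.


uc = sqrt(1.729^2 + 1.659^2 + 1.374^2)
uc = sqrt(7.629598)
uc = 2.7622

2.7622


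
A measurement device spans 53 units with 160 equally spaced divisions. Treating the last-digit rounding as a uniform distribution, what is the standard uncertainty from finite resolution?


resolution = range / divisions
resolution = 53 / 160 = 0.33125
u_res = resolution / (2*sqrt(3))
u_res = 0.33125 / 3.4641016
u_res = 0.0956

0.0956


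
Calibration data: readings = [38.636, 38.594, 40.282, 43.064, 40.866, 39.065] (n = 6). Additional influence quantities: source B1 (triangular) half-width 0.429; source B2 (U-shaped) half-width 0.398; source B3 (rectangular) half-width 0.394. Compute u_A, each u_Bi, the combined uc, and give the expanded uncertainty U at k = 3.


mean = (38.636 + 38.594 + 40.282 + 43.064 + 40.866 + 39.065) / 6 = 40.0845
s = sqrt(sum((x - mean)^2)/(n-1)) = 1.7254734
u_A = s / sqrt(n) = 1.7254734 / sqrt(6) = 0.70442157
u_B1 = 0.429 / sqrt(6) = 0.17513852
u_B2 = 0.398 / sqrt(2) = 0.2814285
u_B3 = 0.394 / sqrt(3) = 0.22747601
uc = sqrt(0.70442157^2 + 0.17513852^2 + 0.2814285^2 + 0.22747601^2) = 0.81106756
U = k * uc = 3 * 0.81106756
U = 2.4332

2.4332


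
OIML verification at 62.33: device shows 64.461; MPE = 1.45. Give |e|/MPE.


e = indication - reference = 64.461 - 62.33 = 2.1310
|e| = 2.1310
ratio = |e| / MPE = 2.1310 / 1.45
ratio = 1.4697

1.4697


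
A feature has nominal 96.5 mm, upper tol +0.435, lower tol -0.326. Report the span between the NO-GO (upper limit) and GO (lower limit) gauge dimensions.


GO = nominal - lower_tol (smallest hole = maximum material condition)
GO = 96.5 - 0.326 = 96.174
NO-GO = nominal + upper_tol (largest hole = least material condition)
NO-GO = 96.5 + 0.435 = 96.935
spread = NO-GO - GO = 96.935 - 96.174 = 0.7610

0.7610


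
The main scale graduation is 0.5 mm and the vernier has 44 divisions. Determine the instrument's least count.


LC = MSD / n_div
= 0.5 / 44
= 0.0114

0.0114


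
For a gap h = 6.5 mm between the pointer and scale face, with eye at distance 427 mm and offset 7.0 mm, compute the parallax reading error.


error = h * offset / d
= 6.5 * 7.0 / 427
= 0.1066

0.1066


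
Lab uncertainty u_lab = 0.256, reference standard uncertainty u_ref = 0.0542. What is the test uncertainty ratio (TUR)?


TUR = u_lab / u_ref
= 0.256 / 0.0542
= 4.7232

4.7232


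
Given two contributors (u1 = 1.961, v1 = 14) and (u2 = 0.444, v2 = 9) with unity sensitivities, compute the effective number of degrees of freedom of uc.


uc = sqrt(u1^2 + u2^2) = sqrt(1.961^2 + 0.444^2) = 2.010636
v_eff = uc^4 / (u1^4/v1 + u2^4/v2)
= 2.010636^4 / (1.961^4/14 + 0.444^4/9)
= 16.343077 / 1.060606
v_eff = 15.4092

15.4092


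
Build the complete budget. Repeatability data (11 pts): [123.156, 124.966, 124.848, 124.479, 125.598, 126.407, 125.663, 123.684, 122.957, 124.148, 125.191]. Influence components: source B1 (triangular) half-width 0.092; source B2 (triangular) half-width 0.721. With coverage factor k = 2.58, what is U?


mean = (123.156 + 124.966 + 124.848 + 124.479 + 125.598 + 126.407 + 125.663 + 123.684 + 122.957 + 124.148 + 125.191) / 11 = 124.6451818
s = sqrt(sum((x - mean)^2)/(n-1)) = 1.0842552
u_A = s / sqrt(n) = 1.0842552 / sqrt(11) = 0.32691524
u_B1 = 0.092 / sqrt(6) = 0.037558843
u_B2 = 0.721 / sqrt(6) = 0.29434702
uc = sqrt(0.32691524^2 + 0.037558843^2 + 0.29434702^2) = 0.44150245
U = k * uc = 2.58 * 0.44150245
U = 1.1391

1.1391


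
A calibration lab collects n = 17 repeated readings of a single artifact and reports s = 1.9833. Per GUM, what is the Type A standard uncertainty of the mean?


u_A = s / sqrt(n)
u_A = 1.9833 / sqrt(17)
u_A = 1.9833 / 4.1231056
u_A = 0.4810

0.4810


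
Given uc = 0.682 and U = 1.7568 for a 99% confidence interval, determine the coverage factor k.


k = U / uc
k = 1.7568 / 0.682
k = 2.576

2.576


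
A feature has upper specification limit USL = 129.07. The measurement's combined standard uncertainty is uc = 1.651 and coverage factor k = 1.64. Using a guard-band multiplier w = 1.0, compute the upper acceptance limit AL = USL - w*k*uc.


U = k * uc = 1.64 * 1.651 = 2.70764
guard band g = w * U = 1.0 * 2.70764 = 2.70764
AL = USL - g = 129.07 - 2.70764
AL = 126.3624

126.3624


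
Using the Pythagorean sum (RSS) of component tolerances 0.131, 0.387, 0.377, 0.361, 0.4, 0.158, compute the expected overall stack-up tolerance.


RSS = sqrt(0.131^2 + 0.387^2 + 0.377^2 + 0.361^2 + 0.4^2 + 0.158^2)
= sqrt(0.624344)
= 0.7902

0.7902


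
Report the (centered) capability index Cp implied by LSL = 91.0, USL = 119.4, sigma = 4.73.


Cp = (USL - LSL) / (6 * sigma)
= (119.4 - 91.0) / (6 * 4.73)
= 28.4000 / 28.3800
= 1.0007

1.0007


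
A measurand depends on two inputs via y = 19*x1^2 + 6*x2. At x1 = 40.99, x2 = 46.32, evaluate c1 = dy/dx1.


y = 19*x1^2 + 6*x2
dy/dx1 = 2*19*x1
Evaluate at x1 = 40.99: c1 = 38 * 40.99
c1 = 1557.6200

1557.6200


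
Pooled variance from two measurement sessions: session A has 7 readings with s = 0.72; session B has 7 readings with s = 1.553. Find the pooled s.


s_p = sqrt(((n1-1)*s1^2 + (n2-1)*s2^2) / (n1+n2-2))
numerator = (7-1)*0.72^2 + (7-1)*1.553^2 = 3.1104 + 14.470854 = 17.581254
denominator = 7 + 7 - 2 = 12
s_p^2 = 17.581254 / 12 = 1.4651045
s_p = sqrt(1.4651045) = 1.2104

1.2104


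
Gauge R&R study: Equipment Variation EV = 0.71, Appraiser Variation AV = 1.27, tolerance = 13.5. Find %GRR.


GRR = sqrt(EV^2 + AV^2) = sqrt(0.71^2 + 1.27^2) = 1.4549914
%GRR = GRR / tol * 100 = 1.4549914 / 13.5 * 100
%GRR = 10.7777

10.7777


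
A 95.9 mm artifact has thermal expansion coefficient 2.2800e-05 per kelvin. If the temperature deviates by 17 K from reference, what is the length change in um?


dL = L * alpha * dT
= 95.9 * 2.2800e-05 * 17
= 0.0371708 mm
dL_um = 0.0371708 * 1000 = 37.1708 um

37.1708


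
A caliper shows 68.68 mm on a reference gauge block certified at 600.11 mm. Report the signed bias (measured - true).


Systematic error = measured - true
= 68.68 - 600.11
= -531.4300

-531.4300


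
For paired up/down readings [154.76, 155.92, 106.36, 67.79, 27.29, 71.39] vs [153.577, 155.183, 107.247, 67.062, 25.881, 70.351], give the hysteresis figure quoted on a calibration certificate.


|154.76 - 153.577| = 1.1830
|155.92 - 155.183| = 0.7370
|106.36 - 107.247| = 0.8870
|67.79 - 67.062| = 0.7280
|27.29 - 25.881| = 1.4090
|71.39 - 70.351| = 1.0390
hysteresis = max(diffs) = 1.4090

1.4090


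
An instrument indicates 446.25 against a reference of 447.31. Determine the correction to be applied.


Correction = standard - reading
= 447.31 - 446.25
= 1.0600

1.0600


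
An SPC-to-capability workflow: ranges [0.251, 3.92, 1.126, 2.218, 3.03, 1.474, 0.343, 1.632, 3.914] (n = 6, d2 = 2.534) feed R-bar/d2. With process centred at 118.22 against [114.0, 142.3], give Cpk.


R_bar = (0.251 + 3.92 + 1.126 + 2.218 + 3.03 + 1.474 + 0.343 + 1.632 + 3.914) / 9 = 1.9897778
sigma = R_bar / d2 = 1.9897778 / 2.534 = 0.78523197
Cp = (USL - LSL)/(6*sigma) = (142.3 - 114.0)/(6*0.78523197) = 6.0067
Cpu = (142.3 - 118.22)/(3*0.78523197) = 10.2220
Cpl = (118.22 - 114.0)/(3*0.78523197) = 1.7914
Cpk = min(Cpu, Cpl) = 1.7914

1.7914


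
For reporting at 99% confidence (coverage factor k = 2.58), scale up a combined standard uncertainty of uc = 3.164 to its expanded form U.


U = k * uc
U = 2.58 * 3.164
U = 8.1631

8.1631


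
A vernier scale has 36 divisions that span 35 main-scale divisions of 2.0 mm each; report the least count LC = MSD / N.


LC = MSD / n_div
= 2.0 / 36
= 0.0556

0.0556


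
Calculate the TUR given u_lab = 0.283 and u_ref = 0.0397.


TUR = u_lab / u_ref
= 0.283 / 0.0397
= 7.1285

7.1285


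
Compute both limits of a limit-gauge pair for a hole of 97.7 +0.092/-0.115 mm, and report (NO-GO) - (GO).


GO = nominal - lower_tol (smallest hole = maximum material condition)
GO = 97.7 - 0.115 = 97.585
NO-GO = nominal + upper_tol (largest hole = least material condition)
NO-GO = 97.7 + 0.092 = 97.792
spread = NO-GO - GO = 97.792 - 97.585 = 0.2070

0.2070


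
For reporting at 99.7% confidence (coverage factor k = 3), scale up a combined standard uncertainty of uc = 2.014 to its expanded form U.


U = k * uc
U = 3 * 2.014
U = 6.0420

6.0420


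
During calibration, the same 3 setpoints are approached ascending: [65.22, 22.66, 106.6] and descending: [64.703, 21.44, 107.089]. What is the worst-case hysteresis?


|65.22 - 64.703| = 0.5170
|22.66 - 21.44| = 1.2200
|106.6 - 107.089| = 0.4890
hysteresis = max(diffs) = 1.2200

1.2200


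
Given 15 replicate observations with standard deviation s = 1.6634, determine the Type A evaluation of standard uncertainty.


u_A = s / sqrt(n)
u_A = 1.6634 / sqrt(15)
u_A = 1.6634 / 3.8729833
u_A = 0.4295

0.4295


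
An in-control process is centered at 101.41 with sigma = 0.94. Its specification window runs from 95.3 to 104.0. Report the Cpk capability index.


Cpu = (USL - mean) / (3*sigma) = (104.0 - 101.41) / (3*0.94) = 0.9184
Cpl = (mean - LSL) / (3*sigma) = (101.41 - 95.3) / (3*0.94) = 2.1667
Cpk = min(Cpu, Cpl) = 0.9184

0.9184


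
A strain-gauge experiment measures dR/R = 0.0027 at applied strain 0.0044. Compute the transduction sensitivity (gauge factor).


GF = (dR/R) / epsilon
= 0.0027 / 0.0044
= 0.6136

0.6136


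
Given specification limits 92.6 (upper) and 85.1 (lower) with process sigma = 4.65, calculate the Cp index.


Cp = (USL - LSL) / (6 * sigma)
= (92.6 - 85.1) / (6 * 4.65)
= 7.5000 / 27.9000
= 0.2688

0.2688


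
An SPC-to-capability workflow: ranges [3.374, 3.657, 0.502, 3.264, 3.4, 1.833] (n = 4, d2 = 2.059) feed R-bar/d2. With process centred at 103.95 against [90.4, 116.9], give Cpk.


R_bar = (3.374 + 3.657 + 0.502 + 3.264 + 3.4 + 1.833) / 6 = 2.6716667
sigma = R_bar / d2 = 2.6716667 / 2.059 = 1.2975555
Cp = (USL - LSL)/(6*sigma) = (116.9 - 90.4)/(6*1.2975555) = 3.4038
Cpu = (116.9 - 103.95)/(3*1.2975555) = 3.3268
Cpl = (103.95 - 90.4)/(3*1.2975555) = 3.4809
Cpk = min(Cpu, Cpl) = 3.3268

3.3268


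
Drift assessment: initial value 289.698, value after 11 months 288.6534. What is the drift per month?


rate = (v2 - v1) / months
= (288.6534 - 289.698) / 11
= -1.0446 / 11
= -0.0950

-0.0950


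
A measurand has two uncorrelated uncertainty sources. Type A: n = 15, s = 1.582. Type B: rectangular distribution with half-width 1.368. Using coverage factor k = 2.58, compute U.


u_A = s / sqrt(n) = 1.582 / sqrt(15) = 0.40847064
u_B = half_width / sqrt(3) = 1.368 / sqrt(3) = 0.78981517
uc = sqrt(u_A^2 + u_B^2) = sqrt(0.40847064^2 + 0.78981517^2) = 0.88918854
U = k * uc = 2.58 * 0.88918854
U = 2.2941

2.2941


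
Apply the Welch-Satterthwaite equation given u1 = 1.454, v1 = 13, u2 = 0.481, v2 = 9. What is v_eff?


uc = sqrt(u1^2 + u2^2) = sqrt(1.454^2 + 0.481^2) = 1.531495
v_eff = uc^4 / (u1^4/v1 + u2^4/v2)
= 1.531495^4 / (1.454^4/13 + 0.481^4/9)
= 5.5012621 / 0.3497542
v_eff = 15.7289

15.7289


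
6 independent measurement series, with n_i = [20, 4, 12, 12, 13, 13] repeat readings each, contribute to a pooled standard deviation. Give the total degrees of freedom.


nu = sum_i (n_i - 1)
nu = ((20 - 1) + (4 - 1) + (12 - 1) + (12 - 1) + (13 - 1) + (13 - 1))
nu = 19 + 3 + 11 + 11 + 12 + 12
nu = 68

68


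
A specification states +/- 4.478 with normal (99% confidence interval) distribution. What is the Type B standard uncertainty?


u_B = half_width / 2.576
u_B = 4.478 / 2.576
u_B = 1.7384

1.7384


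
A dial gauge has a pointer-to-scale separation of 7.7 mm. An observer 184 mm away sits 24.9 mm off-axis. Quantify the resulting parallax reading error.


error = h * offset / d
= 7.7 * 24.9 / 184
= 1.0420

1.0420


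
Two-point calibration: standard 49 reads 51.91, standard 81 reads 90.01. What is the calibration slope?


slope = (y2 - y1) / (x2 - x1)
= (90.01 - 51.91) / (81 - 49)
= 38.1000 / 32
= 1.1906

1.1906


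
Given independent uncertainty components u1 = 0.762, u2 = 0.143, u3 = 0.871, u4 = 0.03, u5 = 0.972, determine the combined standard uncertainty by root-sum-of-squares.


uc = sqrt(0.762^2 + 0.143^2 + 0.871^2 + 0.03^2 + 0.972^2)
uc = sqrt(2.305418)
uc = 1.5184

1.5184


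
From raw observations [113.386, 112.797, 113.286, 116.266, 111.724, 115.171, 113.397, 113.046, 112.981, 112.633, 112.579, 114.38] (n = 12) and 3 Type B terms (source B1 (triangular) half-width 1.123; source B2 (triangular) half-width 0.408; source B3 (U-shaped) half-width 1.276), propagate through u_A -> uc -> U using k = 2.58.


mean = (113.386 + 112.797 + 113.286 + 116.266 + 111.724 + 115.171 + 113.397 + 113.046 + 112.981 + 112.633 + 112.579 + 114.38) / 12 = 113.4705
s = sqrt(sum((x - mean)^2)/(n-1)) = 1.2431685
u_A = s / sqrt(n) = 1.2431685 / sqrt(12) = 0.35887183
u_B1 = 1.123 / sqrt(6) = 0.45846283
u_B2 = 0.408 / sqrt(6) = 0.1665653
u_B3 = 1.276 / sqrt(2) = 0.90226825
uc = sqrt(0.35887183^2 + 0.45846283^2 + 0.1665653^2 + 0.90226825^2) = 1.0866504
U = k * uc = 2.58 * 1.0866504
U = 2.8036

2.8036


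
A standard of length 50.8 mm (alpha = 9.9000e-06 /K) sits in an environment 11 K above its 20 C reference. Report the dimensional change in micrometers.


dL = L * alpha * dT
= 50.8 * 9.9000e-06 * 11
= 0.0055321 mm
dL_um = 0.0055321 * 1000 = 5.5321 um

5.5321


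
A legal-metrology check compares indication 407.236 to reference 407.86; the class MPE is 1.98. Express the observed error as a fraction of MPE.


e = indication - reference = 407.236 - 407.86 = -0.6240
|e| = 0.6240
ratio = |e| / MPE = 0.6240 / 1.98
ratio = 0.3152

0.3152


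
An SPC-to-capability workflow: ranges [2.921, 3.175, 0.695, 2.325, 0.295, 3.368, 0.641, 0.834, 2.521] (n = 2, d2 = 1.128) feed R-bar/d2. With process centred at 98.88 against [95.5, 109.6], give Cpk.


R_bar = (2.921 + 3.175 + 0.695 + 2.325 + 0.295 + 3.368 + 0.641 + 0.834 + 2.521) / 9 = 1.8638889
sigma = R_bar / d2 = 1.8638889 / 1.128 = 1.6523838
Cp = (USL - LSL)/(6*sigma) = (109.6 - 95.5)/(6*1.6523838) = 1.4222
Cpu = (109.6 - 98.88)/(3*1.6523838) = 2.1625
Cpl = (98.88 - 95.5)/(3*1.6523838) = 0.6818
Cpk = min(Cpu, Cpl) = 0.6818

0.6818


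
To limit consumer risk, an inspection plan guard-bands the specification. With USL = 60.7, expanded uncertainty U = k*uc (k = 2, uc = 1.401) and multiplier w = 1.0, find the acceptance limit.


U = k * uc = 2 * 1.401 = 2.802
guard band g = w * U = 1.0 * 2.802 = 2.802
AL = USL - g = 60.7 - 2.802
AL = 57.8980

57.8980


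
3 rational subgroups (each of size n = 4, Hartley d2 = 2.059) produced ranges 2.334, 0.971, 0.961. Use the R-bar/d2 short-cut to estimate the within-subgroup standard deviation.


R_bar = (2.334 + 0.971 + 0.961) / 3
R_bar = 4.266 / 3 = 1.422
sigma_hat = R_bar / d2 = 1.422 / 2.059 = 0.6906

0.6906


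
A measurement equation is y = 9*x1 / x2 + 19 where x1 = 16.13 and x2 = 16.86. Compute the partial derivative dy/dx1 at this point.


y = 9*x1 / x2 + 19
dy/dx1 = 9/x2
Evaluate at x2 = 16.86: c1 = 9 / 16.86
c1 = 0.5338

0.5338


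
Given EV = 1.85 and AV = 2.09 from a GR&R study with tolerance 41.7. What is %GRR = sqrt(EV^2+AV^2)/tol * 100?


GRR = sqrt(EV^2 + AV^2) = sqrt(1.85^2 + 2.09^2) = 2.7911646
%GRR = GRR / tol * 100 = 2.7911646 / 41.7 * 100
%GRR = 6.6934

6.6934


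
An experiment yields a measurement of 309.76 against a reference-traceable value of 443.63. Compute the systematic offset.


Systematic error = measured - true
= 309.76 - 443.63
= -133.8700

-133.8700


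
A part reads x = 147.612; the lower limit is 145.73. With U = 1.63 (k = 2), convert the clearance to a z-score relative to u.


u = U / k = 1.63 / 2 = 0.815
margin = |LSL - x| = |145.73 - 147.612| = 1.882
z = margin / u = 1.882 / 0.815
z = 2.3092

2.3092


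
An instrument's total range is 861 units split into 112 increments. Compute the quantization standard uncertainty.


resolution = range / divisions
resolution = 861 / 112 = 7.6875
u_res = resolution / (2*sqrt(3))
u_res = 7.6875 / 3.4641016
u_res = 2.2192

2.2192


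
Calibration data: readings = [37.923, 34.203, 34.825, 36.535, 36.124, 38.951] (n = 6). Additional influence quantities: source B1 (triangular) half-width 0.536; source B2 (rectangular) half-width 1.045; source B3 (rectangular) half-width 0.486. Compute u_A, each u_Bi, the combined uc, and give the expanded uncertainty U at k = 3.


mean = (37.923 + 34.203 + 34.825 + 36.535 + 36.124 + 38.951) / 6 = 36.42683333
s = sqrt(sum((x - mean)^2)/(n-1)) = 1.8013686
u_A = s / sqrt(n) = 1.8013686 / sqrt(6) = 0.73540565
u_B1 = 0.536 / sqrt(6) = 0.21882108
u_B2 = 1.045 / sqrt(3) = 0.60333103
u_B3 = 0.486 / sqrt(3) = 0.28059223
uc = sqrt(0.73540565^2 + 0.21882108^2 + 0.60333103^2 + 0.28059223^2) = 1.0156005
U = k * uc = 3 * 1.0156005
U = 3.0468

3.0468


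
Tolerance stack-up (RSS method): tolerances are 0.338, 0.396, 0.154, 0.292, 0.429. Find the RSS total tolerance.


RSS = sqrt(0.338^2 + 0.396^2 + 0.154^2 + 0.292^2 + 0.429^2)
= sqrt(0.564081)
= 0.7511

0.7511


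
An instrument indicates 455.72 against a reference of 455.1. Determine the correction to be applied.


Correction = standard - reading
= 455.1 - 455.72
= -0.6200

-0.6200


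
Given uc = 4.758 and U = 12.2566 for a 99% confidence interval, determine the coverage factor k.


k = U / uc
k = 12.2566 / 4.758
k = 2.576

2.576


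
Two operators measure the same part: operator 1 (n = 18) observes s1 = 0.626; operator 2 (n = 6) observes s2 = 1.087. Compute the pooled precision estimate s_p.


s_p = sqrt(((n1-1)*s1^2 + (n2-1)*s2^2) / (n1+n2-2))
numerator = (18-1)*0.626^2 + (6-1)*1.087^2 = 6.661892 + 5.907845 = 12.569737
denominator = 18 + 6 - 2 = 22
s_p^2 = 12.569737 / 22 = 0.57135168
s_p = sqrt(0.57135168) = 0.7559

0.7559


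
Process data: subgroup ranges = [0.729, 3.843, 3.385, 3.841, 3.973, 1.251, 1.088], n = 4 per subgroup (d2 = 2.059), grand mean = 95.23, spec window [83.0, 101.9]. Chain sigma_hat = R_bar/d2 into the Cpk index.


R_bar = (0.729 + 3.843 + 3.385 + 3.841 + 3.973 + 1.251 + 1.088) / 7 = 2.5871429
sigma = R_bar / d2 = 2.5871429 / 2.059 = 1.2565046
Cp = (USL - LSL)/(6*sigma) = (101.9 - 83.0)/(6*1.2565046) = 2.5070
Cpu = (101.9 - 95.23)/(3*1.2565046) = 1.7695
Cpl = (95.23 - 83.0)/(3*1.2565046) = 3.2445
Cpk = min(Cpu, Cpl) = 1.7695

1.7695


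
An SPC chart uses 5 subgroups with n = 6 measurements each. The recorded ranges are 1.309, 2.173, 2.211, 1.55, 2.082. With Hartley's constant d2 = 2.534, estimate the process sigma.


R_bar = (1.309 + 2.173 + 2.211 + 1.55 + 2.082) / 5
R_bar = 9.325 / 5 = 1.865
sigma_hat = R_bar / d2 = 1.865 / 2.534 = 0.7360

0.7360


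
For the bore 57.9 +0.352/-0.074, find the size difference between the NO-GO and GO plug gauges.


GO = nominal - lower_tol (smallest hole = maximum material condition)
GO = 57.9 - 0.074 = 57.826
NO-GO = nominal + upper_tol (largest hole = least material condition)
NO-GO = 57.9 + 0.352 = 58.252
spread = NO-GO - GO = 58.252 - 57.826 = 0.4260

0.4260


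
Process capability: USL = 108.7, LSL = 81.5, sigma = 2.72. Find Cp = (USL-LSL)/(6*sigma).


Cp = (USL - LSL) / (6 * sigma)
= (108.7 - 81.5) / (6 * 2.72)
= 27.2000 / 16.3200
= 1.6667

1.6667


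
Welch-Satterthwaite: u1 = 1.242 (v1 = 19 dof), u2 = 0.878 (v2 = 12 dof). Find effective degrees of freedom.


uc = sqrt(u1^2 + u2^2) = sqrt(1.242^2 + 0.878^2) = 1.5210023
v_eff = uc^4 / (u1^4/v1 + u2^4/v2)
= 1.5210023^4 / (1.242^4/19 + 0.878^4/12)
= 5.3520416 / 0.17475888
v_eff = 30.6253

30.6253


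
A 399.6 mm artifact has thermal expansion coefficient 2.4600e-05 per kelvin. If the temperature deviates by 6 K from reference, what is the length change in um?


dL = L * alpha * dT
= 399.6 * 2.4600e-05 * 6
= 0.0589810 mm
dL_um = 0.0589810 * 1000 = 58.9810 um

58.9810


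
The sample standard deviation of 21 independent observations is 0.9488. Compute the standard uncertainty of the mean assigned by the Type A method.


u_A = s / sqrt(n)
u_A = 0.9488 / sqrt(21)
u_A = 0.9488 / 4.5825757
u_A = 0.2070

0.2070


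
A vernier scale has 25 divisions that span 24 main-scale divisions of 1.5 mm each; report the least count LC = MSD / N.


LC = MSD / n_div
= 1.5 / 25
= 0.0600

0.0600


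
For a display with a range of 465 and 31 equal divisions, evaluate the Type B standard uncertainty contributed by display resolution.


resolution = range / divisions
resolution = 465 / 31 = 15
u_res = resolution / (2*sqrt(3))
u_res = 15 / 3.4641016
u_res = 4.3301

4.3301


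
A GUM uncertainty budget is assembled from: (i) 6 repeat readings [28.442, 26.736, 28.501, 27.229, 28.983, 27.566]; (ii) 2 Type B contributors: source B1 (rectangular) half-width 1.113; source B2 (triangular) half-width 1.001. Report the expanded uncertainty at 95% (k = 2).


mean = (28.442 + 26.736 + 28.501 + 27.229 + 28.983 + 27.566) / 6 = 27.9095
s = sqrt(sum((x - mean)^2)/(n-1)) = 0.86533294
u_A = s / sqrt(n) = 0.86533294 / sqrt(6) = 0.35327069
u_B1 = 1.113 / sqrt(3) = 0.64259085
u_B2 = 1.001 / sqrt(6) = 0.40865654
uc = sqrt(0.35327069^2 + 0.64259085^2 + 0.40865654^2) = 0.83947802
U = k * uc = 2 * 0.83947802
U = 1.6790

1.6790


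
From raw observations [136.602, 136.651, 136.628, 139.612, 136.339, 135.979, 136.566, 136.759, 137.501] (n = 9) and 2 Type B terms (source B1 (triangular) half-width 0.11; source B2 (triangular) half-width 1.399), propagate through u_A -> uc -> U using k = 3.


mean = (136.602 + 136.651 + 136.628 + 139.612 + 136.339 + 135.979 + 136.566 + 136.759 + 137.501) / 9 = 136.9596667
s = sqrt(sum((x - mean)^2)/(n-1)) = 1.0725724
u_A = s / sqrt(n) = 1.0725724 / sqrt(9) = 0.35752413
u_B1 = 0.11 / sqrt(6) = 0.044907312
u_B2 = 1.399 / sqrt(6) = 0.57113936
uc = sqrt(0.35752413^2 + 0.044907312^2 + 0.57113936^2) = 0.67530759
U = k * uc = 3 * 0.67530759
U = 2.0259

2.0259


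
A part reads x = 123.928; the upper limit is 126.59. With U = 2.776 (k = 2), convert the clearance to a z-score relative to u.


u = U / k = 2.776 / 2 = 1.388
margin = |USL - x| = |126.59 - 123.928| = 2.662
z = margin / u = 2.662 / 1.388
z = 1.9179

1.9179


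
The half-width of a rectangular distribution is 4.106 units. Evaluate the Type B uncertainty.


u_B = half_width / sqrt(3)
u_B = 4.106 / 1.7320508
u_B = 2.3706

2.3706


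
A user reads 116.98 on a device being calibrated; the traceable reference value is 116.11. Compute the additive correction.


Correction = standard - reading
= 116.11 - 116.98
= -0.8700

-0.8700


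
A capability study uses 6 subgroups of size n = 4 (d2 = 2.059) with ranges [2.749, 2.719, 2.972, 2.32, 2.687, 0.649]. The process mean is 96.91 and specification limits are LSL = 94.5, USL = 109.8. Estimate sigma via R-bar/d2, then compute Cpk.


R_bar = (2.749 + 2.719 + 2.972 + 2.32 + 2.687 + 0.649) / 6 = 2.3493333
sigma = R_bar / d2 = 2.3493333 / 2.059 = 1.1410069
Cp = (USL - LSL)/(6*sigma) = (109.8 - 94.5)/(6*1.1410069) = 2.2349
Cpu = (109.8 - 96.91)/(3*1.1410069) = 3.7657
Cpl = (96.91 - 94.5)/(3*1.1410069) = 0.7041
Cpk = min(Cpu, Cpl) = 0.7041

0.7041


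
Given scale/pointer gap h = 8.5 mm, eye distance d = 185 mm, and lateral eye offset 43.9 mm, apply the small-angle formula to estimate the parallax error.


error = h * offset / d
= 8.5 * 43.9 / 185
= 2.0170

2.0170


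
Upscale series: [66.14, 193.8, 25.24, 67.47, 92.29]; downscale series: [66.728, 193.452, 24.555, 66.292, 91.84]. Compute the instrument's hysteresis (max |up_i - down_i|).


|66.14 - 66.728| = 0.5880
|193.8 - 193.452| = 0.3480
|25.24 - 24.555| = 0.6850
|67.47 - 66.292| = 1.1780
|92.29 - 91.84| = 0.4500
hysteresis = max(diffs) = 1.1780

1.1780


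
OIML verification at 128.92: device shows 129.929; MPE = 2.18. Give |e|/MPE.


e = indication - reference = 129.929 - 128.92 = 1.0090
|e| = 1.0090
ratio = |e| / MPE = 1.0090 / 2.18
ratio = 0.4628

0.4628


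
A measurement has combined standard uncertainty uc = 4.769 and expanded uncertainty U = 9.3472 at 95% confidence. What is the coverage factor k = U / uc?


k = U / uc
k = 9.3472 / 4.769
k = 1.96

1.96


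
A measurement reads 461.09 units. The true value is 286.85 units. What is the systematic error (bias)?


Systematic error = measured - true
= 461.09 - 286.85
= 174.2400

174.2400


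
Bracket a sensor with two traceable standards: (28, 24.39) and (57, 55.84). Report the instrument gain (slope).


slope = (y2 - y1) / (x2 - x1)
= (55.84 - 24.39) / (57 - 28)
= 31.4500 / 29
= 1.0845

1.0845


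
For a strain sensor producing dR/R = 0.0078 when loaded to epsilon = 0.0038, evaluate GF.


GF = (dR/R) / epsilon
= 0.0078 / 0.0038
= 2.0526

2.0526


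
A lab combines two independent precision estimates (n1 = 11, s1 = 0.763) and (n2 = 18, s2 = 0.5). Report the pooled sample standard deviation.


s_p = sqrt(((n1-1)*s1^2 + (n2-1)*s2^2) / (n1+n2-2))
numerator = (11-1)*0.763^2 + (18-1)*0.5^2 = 5.82169 + 4.25 = 10.07169
denominator = 11 + 18 - 2 = 27
s_p^2 = 10.07169 / 27 = 0.37302556
s_p = sqrt(0.37302556) = 0.6108

0.6108


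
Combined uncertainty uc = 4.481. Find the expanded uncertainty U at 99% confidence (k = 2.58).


U = k * uc
U = 2.58 * 4.481
U = 11.5610

11.5610


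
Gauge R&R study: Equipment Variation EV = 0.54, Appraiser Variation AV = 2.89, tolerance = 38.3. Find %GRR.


GRR = sqrt(EV^2 + AV^2) = sqrt(0.54^2 + 2.89^2) = 2.940017
%GRR = GRR / tol * 100 = 2.940017 / 38.3 * 100
%GRR = 7.6763

7.6763


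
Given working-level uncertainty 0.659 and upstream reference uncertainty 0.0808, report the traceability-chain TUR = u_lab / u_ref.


TUR = u_lab / u_ref
= 0.659 / 0.0808
= 8.1559

8.1559


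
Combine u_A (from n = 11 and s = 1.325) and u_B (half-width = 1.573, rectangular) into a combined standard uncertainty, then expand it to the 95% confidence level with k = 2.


u_A = s / sqrt(n) = 1.325 / sqrt(11) = 0.39950253
u_B = half_width / sqrt(3) = 1.573 / sqrt(3) = 0.90817197
uc = sqrt(u_A^2 + u_B^2) = sqrt(0.39950253^2 + 0.90817197^2) = 0.99215856
U = k * uc = 2 * 0.99215856
U = 1.9843

1.9843


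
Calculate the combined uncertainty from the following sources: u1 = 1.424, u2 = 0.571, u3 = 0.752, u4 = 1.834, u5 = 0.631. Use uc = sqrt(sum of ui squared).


uc = sqrt(1.424^2 + 0.571^2 + 0.752^2 + 1.834^2 + 0.631^2)
uc = sqrt(6.681038)
uc = 2.5848

2.5848


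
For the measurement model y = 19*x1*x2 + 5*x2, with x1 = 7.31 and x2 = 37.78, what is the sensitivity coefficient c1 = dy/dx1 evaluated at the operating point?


y = 19*x1*x2 + 5*x2
dy/dx1 = 19*x2
Evaluate at x2 = 37.78: c1 = 19 * 37.78
c1 = 717.8200

717.8200


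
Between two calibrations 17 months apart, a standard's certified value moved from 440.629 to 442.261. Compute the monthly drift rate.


rate = (v2 - v1) / months
= (442.261 - 440.629) / 17
= 1.6320 / 17
= 0.0960

0.0960


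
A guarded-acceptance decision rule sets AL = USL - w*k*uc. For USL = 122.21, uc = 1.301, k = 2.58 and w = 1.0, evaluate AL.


U = k * uc = 2.58 * 1.301 = 3.35658
guard band g = w * U = 1.0 * 3.35658 = 3.35658
AL = USL - g = 122.21 - 3.35658
AL = 118.8534

118.8534


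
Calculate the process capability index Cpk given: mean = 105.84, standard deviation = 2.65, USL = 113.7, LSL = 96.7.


Cpu = (USL - mean) / (3*sigma) = (113.7 - 105.84) / (3*2.65) = 0.9887
Cpl = (mean - LSL) / (3*sigma) = (105.84 - 96.7) / (3*2.65) = 1.1497
Cpk = min(Cpu, Cpl) = 0.9887

0.9887


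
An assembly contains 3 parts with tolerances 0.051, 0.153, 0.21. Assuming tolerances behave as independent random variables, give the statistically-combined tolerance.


RSS = sqrt(0.051^2 + 0.153^2 + 0.21^2)
= sqrt(0.07011)
= 0.2648

0.2648


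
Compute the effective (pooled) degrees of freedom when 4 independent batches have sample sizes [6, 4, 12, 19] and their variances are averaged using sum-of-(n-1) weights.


nu = sum_i (n_i - 1)
nu = ((6 - 1) + (4 - 1) + (12 - 1) + (19 - 1))
nu = 5 + 3 + 11 + 18
nu = 37

37


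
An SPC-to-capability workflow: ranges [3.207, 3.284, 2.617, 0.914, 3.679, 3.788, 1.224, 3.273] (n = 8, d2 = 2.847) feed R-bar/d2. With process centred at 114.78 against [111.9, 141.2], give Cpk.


R_bar = (3.207 + 3.284 + 2.617 + 0.914 + 3.679 + 3.788 + 1.224 + 3.273) / 8 = 2.74825
sigma = R_bar / d2 = 2.74825 / 2.847 = 0.96531437
Cp = (USL - LSL)/(6*sigma) = (141.2 - 111.9)/(6*0.96531437) = 5.0588
Cpu = (141.2 - 114.78)/(3*0.96531437) = 9.1231
Cpl = (114.78 - 111.9)/(3*0.96531437) = 0.9945
Cpk = min(Cpu, Cpl) = 0.9945

0.9945


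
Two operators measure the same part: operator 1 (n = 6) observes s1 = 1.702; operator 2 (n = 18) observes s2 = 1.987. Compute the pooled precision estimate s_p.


s_p = sqrt(((n1-1)*s1^2 + (n2-1)*s2^2) / (n1+n2-2))
numerator = (6-1)*1.702^2 + (18-1)*1.987^2 = 14.48402 + 67.118873 = 81.602893
denominator = 6 + 18 - 2 = 22
s_p^2 = 81.602893 / 22 = 3.7092224
s_p = sqrt(3.7092224) = 1.9259

1.9259


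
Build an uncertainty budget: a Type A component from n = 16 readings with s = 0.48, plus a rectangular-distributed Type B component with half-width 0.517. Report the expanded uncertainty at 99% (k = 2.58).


u_A = s / sqrt(n) = 0.48 / sqrt(16) = 0.12
u_B = half_width / sqrt(3) = 0.517 / sqrt(3) = 0.29849009
uc = sqrt(u_A^2 + u_B^2) = sqrt(0.12^2 + 0.29849009^2) = 0.32170846
U = k * uc = 2.58 * 0.32170846
U = 0.8300

0.8300


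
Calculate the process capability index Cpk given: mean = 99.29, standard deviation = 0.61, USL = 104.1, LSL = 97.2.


Cpu = (USL - mean) / (3*sigma) = (104.1 - 99.29) / (3*0.61) = 2.6284
Cpl = (mean - LSL) / (3*sigma) = (99.29 - 97.2) / (3*0.61) = 1.1421
Cpk = min(Cpu, Cpl) = 1.1421

1.1421


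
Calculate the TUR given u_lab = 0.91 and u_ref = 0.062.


TUR = u_lab / u_ref
= 0.91 / 0.062
= 14.6774

14.6774


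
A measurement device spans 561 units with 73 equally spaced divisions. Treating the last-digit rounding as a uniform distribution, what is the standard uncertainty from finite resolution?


resolution = range / divisions
resolution = 561 / 73 = 7.6849315
u_res = resolution / (2*sqrt(3))
u_res = 7.6849315 / 3.4641016
u_res = 2.2184

2.2184


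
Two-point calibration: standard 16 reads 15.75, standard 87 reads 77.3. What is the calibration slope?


slope = (y2 - y1) / (x2 - x1)
= (77.3 - 15.75) / (87 - 16)
= 61.5500 / 71
= 0.8669

0.8669


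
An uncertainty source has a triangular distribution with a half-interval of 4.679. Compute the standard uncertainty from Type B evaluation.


u_B = half_width / sqrt(6)
u_B = 4.679 / 2.4494897
u_B = 1.9102

1.9102


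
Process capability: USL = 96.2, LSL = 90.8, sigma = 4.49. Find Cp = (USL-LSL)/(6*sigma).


Cp = (USL - LSL) / (6 * sigma)
= (96.2 - 90.8) / (6 * 4.49)
= 5.4000 / 26.9400
= 0.2004

0.2004


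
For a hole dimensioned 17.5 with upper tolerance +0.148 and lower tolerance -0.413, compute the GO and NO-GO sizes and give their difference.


GO = nominal - lower_tol (smallest hole = maximum material condition)
GO = 17.5 - 0.413 = 17.087
NO-GO = nominal + upper_tol (largest hole = least material condition)
NO-GO = 17.5 + 0.148 = 17.648
spread = NO-GO - GO = 17.648 - 17.087 = 0.5610

0.5610


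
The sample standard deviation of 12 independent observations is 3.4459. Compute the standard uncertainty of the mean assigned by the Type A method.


u_A = s / sqrt(n)
u_A = 3.4459 / sqrt(12)
u_A = 3.4459 / 3.4641016
u_A = 0.9947

0.9947


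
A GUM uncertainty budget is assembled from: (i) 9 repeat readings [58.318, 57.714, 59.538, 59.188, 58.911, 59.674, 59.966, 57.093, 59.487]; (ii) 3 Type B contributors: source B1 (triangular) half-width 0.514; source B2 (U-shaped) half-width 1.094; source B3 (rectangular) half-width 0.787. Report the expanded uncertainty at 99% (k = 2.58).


mean = (58.318 + 57.714 + 59.538 + 59.188 + 58.911 + 59.674 + 59.966 + 57.093 + 59.487) / 9 = 58.87655556
s = sqrt(sum((x - mean)^2)/(n-1)) = 0.97312205
u_A = s / sqrt(n) = 0.97312205 / sqrt(9) = 0.32437402
u_B1 = 0.514 / sqrt(6) = 0.20983962
u_B2 = 1.094 / sqrt(2) = 0.77357482
u_B3 = 0.787 / sqrt(3) = 0.45437466
uc = sqrt(0.32437402^2 + 0.20983962^2 + 0.77357482^2 + 0.45437466^2) = 0.97679348
U = k * uc = 2.58 * 0.97679348
U = 2.5201

2.5201
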